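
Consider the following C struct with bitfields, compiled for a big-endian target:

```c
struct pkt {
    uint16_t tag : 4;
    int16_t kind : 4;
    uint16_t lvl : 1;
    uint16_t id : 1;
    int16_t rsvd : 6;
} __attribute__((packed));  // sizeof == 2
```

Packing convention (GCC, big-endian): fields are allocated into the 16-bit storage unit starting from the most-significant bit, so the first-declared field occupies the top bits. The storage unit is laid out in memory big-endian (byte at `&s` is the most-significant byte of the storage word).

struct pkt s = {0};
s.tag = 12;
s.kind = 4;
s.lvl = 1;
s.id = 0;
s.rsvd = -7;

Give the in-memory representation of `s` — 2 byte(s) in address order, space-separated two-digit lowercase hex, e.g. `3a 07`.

[12+:4] tag=12 & 0xf = 0xc; word=0xc000
[8+:4] kind=4 & 0xf = 0x4; word=0xc400
[7+:1] lvl=1 & 0x1 = 0x1; word=0xc480
[6+:1] id=0 & 0x1 = 0x0; word=0xc480
[0+:6] rsvd=-7 & 0x3f = 0x39; word=0xc4b9
word = 0xc4b9 → big-endian bytes:
  [0]=0xc4  [1]=0xb9

c4 b9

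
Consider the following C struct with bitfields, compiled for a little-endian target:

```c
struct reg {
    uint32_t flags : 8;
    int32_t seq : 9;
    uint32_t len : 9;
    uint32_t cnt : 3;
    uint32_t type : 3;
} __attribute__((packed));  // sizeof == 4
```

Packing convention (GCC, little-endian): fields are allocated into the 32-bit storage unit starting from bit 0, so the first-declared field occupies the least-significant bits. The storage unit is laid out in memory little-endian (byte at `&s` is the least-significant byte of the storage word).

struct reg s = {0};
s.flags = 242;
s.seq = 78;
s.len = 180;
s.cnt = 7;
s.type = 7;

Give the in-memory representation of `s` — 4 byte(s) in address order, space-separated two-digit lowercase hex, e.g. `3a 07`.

f2 4e 68 fd

flags:8 = 242 → 0xf2 << 0 → word 0x000000f2
seq:9 = 78 → 0x4e << 8 → word 0x00004ef2
len:9 = 180 → 0xb4 << 17 → word 0x01684ef2
cnt:3 = 7 → 0x7 << 26 → word 0x1d684ef2
type:3 = 7 → 0x7 << 29 → word 0xfd684ef2
word = 0xfd684ef2 → little-endian bytes:
  [0]=0xf2  [1]=0x4e  [2]=0x68  [3]=0xfd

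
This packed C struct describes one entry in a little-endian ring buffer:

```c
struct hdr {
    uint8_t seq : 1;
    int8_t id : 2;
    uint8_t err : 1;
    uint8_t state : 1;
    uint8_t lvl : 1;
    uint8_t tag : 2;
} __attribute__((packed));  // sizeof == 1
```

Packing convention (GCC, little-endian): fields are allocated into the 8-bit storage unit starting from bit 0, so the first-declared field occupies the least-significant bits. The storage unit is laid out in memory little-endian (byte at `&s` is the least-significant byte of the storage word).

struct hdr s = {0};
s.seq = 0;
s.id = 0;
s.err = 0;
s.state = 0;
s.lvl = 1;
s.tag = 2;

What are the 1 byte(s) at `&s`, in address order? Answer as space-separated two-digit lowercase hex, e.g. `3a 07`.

seq (1b) val=0 bits=0x0 at bit 0: 0x00
id (2b) val=0 bits=0x0 at bit 1: 0x00
err (1b) val=0 bits=0x0 at bit 3: 0x00
state (1b) val=0 bits=0x0 at bit 4: 0x00
lvl (1b) val=1 bits=0x1 at bit 5: 0x20
tag (2b) val=2 bits=0x2 at bit 6: 0xa0
word = 0xa0 → little-endian bytes:
  [0]=0xa0

a0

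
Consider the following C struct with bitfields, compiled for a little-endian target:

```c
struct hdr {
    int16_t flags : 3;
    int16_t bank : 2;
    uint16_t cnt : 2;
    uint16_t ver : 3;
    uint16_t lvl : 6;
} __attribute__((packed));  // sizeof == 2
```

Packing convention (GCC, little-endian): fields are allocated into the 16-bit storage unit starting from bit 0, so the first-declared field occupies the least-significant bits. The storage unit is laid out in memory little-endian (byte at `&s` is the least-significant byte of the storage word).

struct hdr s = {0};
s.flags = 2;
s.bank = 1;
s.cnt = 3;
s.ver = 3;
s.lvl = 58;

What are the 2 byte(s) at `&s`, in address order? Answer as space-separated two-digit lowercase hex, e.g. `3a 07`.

flags:3 = 2 → 0x2 << 0 → word 0x0002
bank:2 = 1 → 0x1 << 3 → word 0x000a
cnt:2 = 3 → 0x3 << 5 → word 0x006a
ver:3 = 3 → 0x3 << 7 → word 0x01ea
lvl:6 = 58 → 0x3a << 10 → word 0xe9ea
word = 0xe9ea → little-endian bytes:
  [0]=0xea  [1]=0xe9

ea e9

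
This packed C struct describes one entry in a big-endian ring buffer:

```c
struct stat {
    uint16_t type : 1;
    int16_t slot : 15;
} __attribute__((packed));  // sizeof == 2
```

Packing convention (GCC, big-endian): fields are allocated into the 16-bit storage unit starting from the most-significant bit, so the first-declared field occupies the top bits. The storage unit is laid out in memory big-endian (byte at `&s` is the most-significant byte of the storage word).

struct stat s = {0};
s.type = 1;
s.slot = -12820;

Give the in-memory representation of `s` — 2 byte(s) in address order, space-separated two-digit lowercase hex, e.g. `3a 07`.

cd ec

[15+:1] type=1 & 0x1 = 0x1; word=0x8000
[0+:15] slot=-12820 & 0x7fff = 0x4dec; word=0xcdec
word = 0xcdec → big-endian bytes:
  [0]=0xcd  [1]=0xec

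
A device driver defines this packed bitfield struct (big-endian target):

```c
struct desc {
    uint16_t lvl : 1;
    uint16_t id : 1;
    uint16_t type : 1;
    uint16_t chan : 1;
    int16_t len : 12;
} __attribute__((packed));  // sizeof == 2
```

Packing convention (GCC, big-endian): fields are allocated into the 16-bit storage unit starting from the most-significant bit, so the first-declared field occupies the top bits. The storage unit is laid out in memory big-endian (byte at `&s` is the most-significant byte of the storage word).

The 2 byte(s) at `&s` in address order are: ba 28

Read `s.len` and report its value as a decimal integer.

[0]=0xba [1]=0x28 (big-endian) → word 0xba28
lvl [15+:1] = (word>>15) & 0x1 = 1
id [14+:1] = (word>>14) & 0x1 = 0
type [13+:1] = (word>>13) & 0x1 = 1
chan [12+:1] = (word>>12) & 0x1 = 1
len [0+:12] = (word>>0) & 0xfff = 2600  ←
len signed 12b, MSB=1: 2600 - 4096 = -1496

-1496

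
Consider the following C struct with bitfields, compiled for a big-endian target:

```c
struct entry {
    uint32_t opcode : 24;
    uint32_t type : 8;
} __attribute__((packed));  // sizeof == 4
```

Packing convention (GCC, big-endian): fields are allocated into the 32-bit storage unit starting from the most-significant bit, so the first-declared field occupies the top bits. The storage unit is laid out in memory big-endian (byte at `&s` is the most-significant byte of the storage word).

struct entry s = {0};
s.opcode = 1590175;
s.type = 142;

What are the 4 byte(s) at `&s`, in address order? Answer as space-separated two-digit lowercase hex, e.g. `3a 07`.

opcode:24 = 1590175 → 0x18439f << 8 → word 0x18439f00
type:8 = 142 → 0x8e << 0 → word 0x18439f8e
word = 0x18439f8e → big-endian bytes:
  [0]=0x18  [1]=0x43  [2]=0x9f  [3]=0x8e

18 43 9f 8e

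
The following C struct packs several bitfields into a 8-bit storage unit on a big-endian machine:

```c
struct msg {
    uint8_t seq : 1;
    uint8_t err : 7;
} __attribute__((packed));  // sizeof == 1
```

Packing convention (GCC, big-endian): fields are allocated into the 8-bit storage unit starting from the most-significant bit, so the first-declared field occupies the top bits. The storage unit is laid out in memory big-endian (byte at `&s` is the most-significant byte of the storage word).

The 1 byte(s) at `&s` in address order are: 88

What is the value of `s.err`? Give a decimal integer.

8

[0]=0x88 (big-endian) → word 0x88
seq:1 @ bit 7 → (0x88>>7)&0x1 = 0x1
err:7 @ bit 0 → (0x88>>0)&0x7f = 0x8  ←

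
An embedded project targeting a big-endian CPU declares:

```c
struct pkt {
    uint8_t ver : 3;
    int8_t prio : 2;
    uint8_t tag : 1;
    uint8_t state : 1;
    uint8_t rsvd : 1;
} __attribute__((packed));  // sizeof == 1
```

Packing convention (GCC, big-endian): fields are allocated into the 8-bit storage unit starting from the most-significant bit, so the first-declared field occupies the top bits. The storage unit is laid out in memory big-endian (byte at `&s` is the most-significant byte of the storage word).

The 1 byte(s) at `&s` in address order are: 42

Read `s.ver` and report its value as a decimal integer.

[0]=0x42 (big-endian) → word 0x42
ver:3 @ bit 5 → (0x42>>5)&0x7 = 0x2  ←
prio:2 @ bit 3 → (0x42>>3)&0x3 = 0x0
tag:1 @ bit 2 → (0x42>>2)&0x1 = 0x0
state:1 @ bit 1 → (0x42>>1)&0x1 = 0x1
rsvd:1 @ bit 0 → (0x42>>0)&0x1 = 0x0

2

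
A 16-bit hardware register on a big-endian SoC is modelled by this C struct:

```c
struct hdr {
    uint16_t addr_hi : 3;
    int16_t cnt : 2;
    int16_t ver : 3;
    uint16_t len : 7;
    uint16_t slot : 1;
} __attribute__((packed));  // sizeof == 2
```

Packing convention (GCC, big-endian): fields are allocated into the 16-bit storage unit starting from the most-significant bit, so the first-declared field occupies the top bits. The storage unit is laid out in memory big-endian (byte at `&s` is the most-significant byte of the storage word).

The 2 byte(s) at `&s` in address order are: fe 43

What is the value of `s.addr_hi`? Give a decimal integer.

7

[0]=0xfe [1]=0x43 (big-endian) → word 0xfe43
addr_hi [13+:3] = (word>>13) & 0x7 = 7  ←
cnt [11+:2] = (word>>11) & 0x3 = 3
ver [8+:3] = (word>>8) & 0x7 = 6
len [1+:7] = (word>>1) & 0x7f = 33
slot [0+:1] = (word>>0) & 0x1 = 1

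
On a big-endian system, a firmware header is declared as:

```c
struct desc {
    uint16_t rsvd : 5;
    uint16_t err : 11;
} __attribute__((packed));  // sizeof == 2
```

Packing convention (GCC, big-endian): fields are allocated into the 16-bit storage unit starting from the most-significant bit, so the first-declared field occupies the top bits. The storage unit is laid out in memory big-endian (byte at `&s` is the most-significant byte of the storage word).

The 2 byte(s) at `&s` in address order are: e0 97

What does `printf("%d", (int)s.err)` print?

[0]=0xe0 [1]=0x97 (big-endian) → word 0xe097
rsvd:5 @ bit 11 → (0xe097>>11)&0x1f = 0x1c
err:11 @ bit 0 → (0xe097>>0)&0x7ff = 0x97  ←

151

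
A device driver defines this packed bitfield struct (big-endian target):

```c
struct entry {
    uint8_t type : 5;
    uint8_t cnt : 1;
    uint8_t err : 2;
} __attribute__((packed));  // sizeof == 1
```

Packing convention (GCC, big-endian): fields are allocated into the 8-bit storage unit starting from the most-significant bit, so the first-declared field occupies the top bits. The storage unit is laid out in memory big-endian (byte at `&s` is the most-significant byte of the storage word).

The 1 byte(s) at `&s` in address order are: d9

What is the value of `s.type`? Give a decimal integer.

27

[0]=0xd9 (big-endian) → word 0xd9
type [3+:5] = (word>>3) & 0x1f = 27  ←
cnt [2+:1] = (word>>2) & 0x1 = 0
err [0+:2] = (word>>0) & 0x3 = 1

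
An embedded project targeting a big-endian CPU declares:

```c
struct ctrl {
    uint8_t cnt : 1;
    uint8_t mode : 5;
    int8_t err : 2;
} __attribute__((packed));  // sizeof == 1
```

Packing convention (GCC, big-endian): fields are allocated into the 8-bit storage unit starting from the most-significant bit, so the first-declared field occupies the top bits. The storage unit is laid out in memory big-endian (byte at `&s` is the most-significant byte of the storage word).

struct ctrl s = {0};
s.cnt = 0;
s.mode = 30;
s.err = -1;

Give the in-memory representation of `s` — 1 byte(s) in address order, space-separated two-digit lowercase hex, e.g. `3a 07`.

7b

cnt (1b) val=0 bits=0x0 at bit 7: 0x00
mode (5b) val=30 bits=0x1e at bit 2: 0x78
err (2b) val=-1 bits=0x3 at bit 0: 0x7b
word = 0x7b → big-endian bytes:
  [0]=0x7b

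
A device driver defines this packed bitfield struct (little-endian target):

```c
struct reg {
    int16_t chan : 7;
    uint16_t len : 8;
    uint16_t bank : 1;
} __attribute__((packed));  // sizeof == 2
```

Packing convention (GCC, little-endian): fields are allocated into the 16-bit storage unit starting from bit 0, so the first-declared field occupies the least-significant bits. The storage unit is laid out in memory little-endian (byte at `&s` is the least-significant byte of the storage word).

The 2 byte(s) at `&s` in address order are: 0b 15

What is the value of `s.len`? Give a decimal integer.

42

[0]=0x0b [1]=0x15 (little-endian) → word 0x150b
chan [0+:7] = (word>>0) & 0x7f = 11
len [7+:8] = (word>>7) & 0xff = 42  ←
bank [15+:1] = (word>>15) & 0x1 = 0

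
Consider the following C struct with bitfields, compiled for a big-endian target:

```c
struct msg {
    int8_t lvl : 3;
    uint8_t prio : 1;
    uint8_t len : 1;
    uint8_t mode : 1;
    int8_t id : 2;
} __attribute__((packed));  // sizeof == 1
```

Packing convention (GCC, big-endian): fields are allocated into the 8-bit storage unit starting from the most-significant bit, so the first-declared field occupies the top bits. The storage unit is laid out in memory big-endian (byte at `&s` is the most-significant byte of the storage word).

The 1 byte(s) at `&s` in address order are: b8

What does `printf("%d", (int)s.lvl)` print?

-3

[0]=0xb8 (big-endian) → word 0xb8
lvl:3 @ bit 5 → (0xb8>>5)&0x7 = 0x5  ←
prio:1 @ bit 4 → (0xb8>>4)&0x1 = 0x1
len:1 @ bit 3 → (0xb8>>3)&0x1 = 0x1
mode:1 @ bit 2 → (0xb8>>2)&0x1 = 0x0
id:2 @ bit 0 → (0xb8>>0)&0x3 = 0x0
lvl signed 3b, MSB=1: 5 - 8 = -3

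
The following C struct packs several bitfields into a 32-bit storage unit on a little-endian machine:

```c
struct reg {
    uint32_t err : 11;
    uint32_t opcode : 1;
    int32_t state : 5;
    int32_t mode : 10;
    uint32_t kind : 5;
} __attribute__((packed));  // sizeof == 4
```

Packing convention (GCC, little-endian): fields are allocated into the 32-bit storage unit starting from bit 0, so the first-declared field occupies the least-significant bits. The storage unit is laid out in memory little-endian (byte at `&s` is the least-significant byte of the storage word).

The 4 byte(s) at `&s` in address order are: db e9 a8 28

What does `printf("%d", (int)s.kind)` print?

[0]=0xdb [1]=0xe9 [2]=0xa8 [3]=0x28 (little-endian) → word 0x28a8e9db
err:11 @ bit 0 → (0x28a8e9db>>0)&0x7ff = 0x1db
opcode:1 @ bit 11 → (0x28a8e9db>>11)&0x1 = 0x1
state:5 @ bit 12 → (0x28a8e9db>>12)&0x1f = 0xe
mode:10 @ bit 17 → (0x28a8e9db>>17)&0x3ff = 0x54
kind:5 @ bit 27 → (0x28a8e9db>>27)&0x1f = 0x5  ←

5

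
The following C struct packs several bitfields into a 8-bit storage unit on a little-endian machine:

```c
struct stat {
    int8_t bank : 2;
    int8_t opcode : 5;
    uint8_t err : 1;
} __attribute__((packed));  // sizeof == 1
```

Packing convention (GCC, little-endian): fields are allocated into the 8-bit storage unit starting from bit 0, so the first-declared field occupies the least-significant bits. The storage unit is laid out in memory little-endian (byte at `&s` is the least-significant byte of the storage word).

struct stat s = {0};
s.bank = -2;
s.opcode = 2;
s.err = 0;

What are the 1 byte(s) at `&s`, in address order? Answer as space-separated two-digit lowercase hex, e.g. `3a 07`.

bank:2 = -2 → 0x2 << 0 → word 0x02
opcode:5 = 2 → 0x2 << 2 → word 0x0a
err:1 = 0 → 0x0 << 7 → word 0x0a
word = 0x0a → little-endian bytes:
  [0]=0x0a

0a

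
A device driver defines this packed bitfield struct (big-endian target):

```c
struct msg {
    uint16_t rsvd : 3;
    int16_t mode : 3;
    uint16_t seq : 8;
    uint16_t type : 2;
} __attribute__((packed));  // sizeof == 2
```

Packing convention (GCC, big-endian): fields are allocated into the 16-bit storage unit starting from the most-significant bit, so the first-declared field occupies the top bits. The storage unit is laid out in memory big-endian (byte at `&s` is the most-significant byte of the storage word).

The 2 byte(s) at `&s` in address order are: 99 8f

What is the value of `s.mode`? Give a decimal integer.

-2

[0]=0x99 [1]=0x8f (big-endian) → word 0x998f
rsvd:3 @ bit 13 → (0x998f>>13)&0x7 = 0x4
mode:3 @ bit 10 → (0x998f>>10)&0x7 = 0x6  ←
seq:8 @ bit 2 → (0x998f>>2)&0xff = 0x63
type:2 @ bit 0 → (0x998f>>0)&0x3 = 0x3
mode signed 3b, MSB=1: 6 - 8 = -2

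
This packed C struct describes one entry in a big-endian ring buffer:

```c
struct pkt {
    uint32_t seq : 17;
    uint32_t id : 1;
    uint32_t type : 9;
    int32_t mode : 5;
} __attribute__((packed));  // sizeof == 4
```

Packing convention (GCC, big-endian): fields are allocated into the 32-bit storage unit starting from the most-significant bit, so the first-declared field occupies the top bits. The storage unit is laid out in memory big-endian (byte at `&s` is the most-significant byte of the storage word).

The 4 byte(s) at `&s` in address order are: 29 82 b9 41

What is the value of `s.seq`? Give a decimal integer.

[0]=0x29 [1]=0x82 [2]=0xb9 [3]=0x41 (big-endian) → word 0x2982b941
seq [15+:17] = (word>>15) & 0x1ffff = 21253  ←
id [14+:1] = (word>>14) & 0x1 = 0
type [5+:9] = (word>>5) & 0x1ff = 458
mode [0+:5] = (word>>0) & 0x1f = 1

21253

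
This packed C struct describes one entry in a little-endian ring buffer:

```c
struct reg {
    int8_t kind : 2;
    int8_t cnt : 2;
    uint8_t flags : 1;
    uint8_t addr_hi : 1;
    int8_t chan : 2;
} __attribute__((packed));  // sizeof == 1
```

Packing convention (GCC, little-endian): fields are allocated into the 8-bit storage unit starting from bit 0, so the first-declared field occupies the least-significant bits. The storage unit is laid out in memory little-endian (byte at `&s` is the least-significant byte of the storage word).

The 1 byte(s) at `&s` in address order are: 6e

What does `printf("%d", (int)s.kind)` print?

-2

[0]=0x6e (little-endian) → word 0x6e
kind [0+:2] = (word>>0) & 0x3 = 2  ←
cnt [2+:2] = (word>>2) & 0x3 = 3
flags [4+:1] = (word>>4) & 0x1 = 0
addr_hi [5+:1] = (word>>5) & 0x1 = 1
chan [6+:2] = (word>>6) & 0x3 = 1
kind signed 2b, MSB=1: 2 - 4 = -2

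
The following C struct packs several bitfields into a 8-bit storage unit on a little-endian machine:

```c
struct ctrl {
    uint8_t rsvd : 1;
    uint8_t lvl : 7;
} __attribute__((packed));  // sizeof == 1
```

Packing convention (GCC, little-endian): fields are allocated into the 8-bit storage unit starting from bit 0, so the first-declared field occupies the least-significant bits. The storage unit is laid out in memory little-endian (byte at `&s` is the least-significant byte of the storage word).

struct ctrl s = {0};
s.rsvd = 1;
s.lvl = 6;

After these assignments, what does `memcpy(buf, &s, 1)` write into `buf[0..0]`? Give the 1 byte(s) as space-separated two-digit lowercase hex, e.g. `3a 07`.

0d

rsvd (1b) val=1 bits=0x1 at bit 0: 0x01
lvl (7b) val=6 bits=0x6 at bit 1: 0x0d
word = 0x0d → little-endian bytes:
  [0]=0x0d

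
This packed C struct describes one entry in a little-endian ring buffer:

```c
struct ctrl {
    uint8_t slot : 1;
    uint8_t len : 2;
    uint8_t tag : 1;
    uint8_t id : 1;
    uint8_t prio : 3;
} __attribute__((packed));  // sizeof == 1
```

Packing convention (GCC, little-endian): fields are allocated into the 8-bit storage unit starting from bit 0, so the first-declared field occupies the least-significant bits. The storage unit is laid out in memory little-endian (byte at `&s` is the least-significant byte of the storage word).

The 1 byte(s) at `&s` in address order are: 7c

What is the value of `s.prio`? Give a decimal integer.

3

[0]=0x7c (little-endian) → word 0x7c
slot [0+:1] = (word>>0) & 0x1 = 0
len [1+:2] = (word>>1) & 0x3 = 2
tag [3+:1] = (word>>3) & 0x1 = 1
id [4+:1] = (word>>4) & 0x1 = 1
prio [5+:3] = (word>>5) & 0x7 = 3  ←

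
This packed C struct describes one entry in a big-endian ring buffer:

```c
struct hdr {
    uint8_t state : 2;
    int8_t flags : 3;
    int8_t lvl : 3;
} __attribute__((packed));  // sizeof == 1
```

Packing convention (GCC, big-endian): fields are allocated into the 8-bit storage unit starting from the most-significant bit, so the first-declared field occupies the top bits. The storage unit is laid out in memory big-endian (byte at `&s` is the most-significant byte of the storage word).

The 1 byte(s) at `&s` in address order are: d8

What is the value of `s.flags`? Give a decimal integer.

[0]=0xd8 (big-endian) → word 0xd8
state [6+:2] = (word>>6) & 0x3 = 3
flags [3+:3] = (word>>3) & 0x7 = 3  ←
lvl [0+:3] = (word>>0) & 0x7 = 0
flags signed 3b, MSB=0: value = 3

3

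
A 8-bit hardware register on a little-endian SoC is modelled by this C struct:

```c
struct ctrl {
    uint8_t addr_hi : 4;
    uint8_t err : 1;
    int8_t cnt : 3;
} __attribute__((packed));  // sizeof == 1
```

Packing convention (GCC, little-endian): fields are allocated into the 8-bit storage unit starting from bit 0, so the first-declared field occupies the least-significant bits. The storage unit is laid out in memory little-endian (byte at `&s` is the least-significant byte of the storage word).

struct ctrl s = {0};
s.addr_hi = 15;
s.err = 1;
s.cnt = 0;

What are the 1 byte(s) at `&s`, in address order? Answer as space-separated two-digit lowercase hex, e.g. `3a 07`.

1f

[0+:4] addr_hi=15 & 0xf = 0xf; word=0x0f
[4+:1] err=1 & 0x1 = 0x1; word=0x1f
[5+:3] cnt=0 & 0x7 = 0x0; word=0x1f
word = 0x1f → little-endian bytes:
  [0]=0x1f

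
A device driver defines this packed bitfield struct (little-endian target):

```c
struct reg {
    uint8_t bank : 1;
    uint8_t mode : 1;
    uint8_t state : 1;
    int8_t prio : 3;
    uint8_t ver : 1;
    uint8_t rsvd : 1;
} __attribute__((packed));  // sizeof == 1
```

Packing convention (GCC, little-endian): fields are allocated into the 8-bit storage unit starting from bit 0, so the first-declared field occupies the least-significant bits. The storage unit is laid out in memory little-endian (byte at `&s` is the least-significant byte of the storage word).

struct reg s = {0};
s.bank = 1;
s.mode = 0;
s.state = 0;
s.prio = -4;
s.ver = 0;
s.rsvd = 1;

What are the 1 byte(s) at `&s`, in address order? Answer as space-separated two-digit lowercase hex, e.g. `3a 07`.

bank:1 = 1 → 0x1 << 0 → word 0x01
mode:1 = 0 → 0x0 << 1 → word 0x01
state:1 = 0 → 0x0 << 2 → word 0x01
prio:3 = -4 → 0x4 << 3 → word 0x21
ver:1 = 0 → 0x0 << 6 → word 0x21
rsvd:1 = 1 → 0x1 << 7 → word 0xa1
word = 0xa1 → little-endian bytes:
  [0]=0xa1

a1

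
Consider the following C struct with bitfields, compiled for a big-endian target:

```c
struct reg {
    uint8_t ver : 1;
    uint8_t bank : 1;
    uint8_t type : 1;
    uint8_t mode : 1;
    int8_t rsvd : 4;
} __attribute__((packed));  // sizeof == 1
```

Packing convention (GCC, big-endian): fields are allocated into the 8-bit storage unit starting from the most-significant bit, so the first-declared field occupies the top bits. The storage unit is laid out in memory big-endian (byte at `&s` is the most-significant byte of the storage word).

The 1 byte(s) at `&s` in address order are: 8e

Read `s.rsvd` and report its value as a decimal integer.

-2

[0]=0x8e (big-endian) → word 0x8e
ver [7+:1] = (word>>7) & 0x1 = 1
bank [6+:1] = (word>>6) & 0x1 = 0
type [5+:1] = (word>>5) & 0x1 = 0
mode [4+:1] = (word>>4) & 0x1 = 0
rsvd [0+:4] = (word>>0) & 0xf = 14  ←
rsvd signed 4b, MSB=1: 14 - 16 = -2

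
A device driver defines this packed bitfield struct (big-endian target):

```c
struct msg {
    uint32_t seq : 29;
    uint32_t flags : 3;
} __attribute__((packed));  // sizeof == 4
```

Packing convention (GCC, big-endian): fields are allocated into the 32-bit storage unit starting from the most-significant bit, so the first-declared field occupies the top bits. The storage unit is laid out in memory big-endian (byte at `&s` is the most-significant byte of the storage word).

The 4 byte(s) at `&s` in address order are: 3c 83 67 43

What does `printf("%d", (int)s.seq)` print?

[0]=0x3c [1]=0x83 [2]=0x67 [3]=0x43 (big-endian) → word 0x3c836743
seq [3+:29] = (word>>3) & 0x1fffffff = 126905576  ←
flags [0+:3] = (word>>0) & 0x7 = 3

126905576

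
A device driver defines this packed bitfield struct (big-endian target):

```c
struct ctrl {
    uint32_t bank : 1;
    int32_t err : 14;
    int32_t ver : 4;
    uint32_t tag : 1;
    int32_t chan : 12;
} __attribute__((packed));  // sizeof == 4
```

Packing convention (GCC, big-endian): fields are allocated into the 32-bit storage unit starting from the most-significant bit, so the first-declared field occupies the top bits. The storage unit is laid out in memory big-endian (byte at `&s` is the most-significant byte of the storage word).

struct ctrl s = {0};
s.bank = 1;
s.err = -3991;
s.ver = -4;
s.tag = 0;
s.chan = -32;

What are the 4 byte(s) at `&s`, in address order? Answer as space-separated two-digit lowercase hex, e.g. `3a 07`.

bank:1 = 1 → 0x1 << 31 → word 0x80000000
err:14 = -3991 → 0x3069 << 17 → word 0xe0d20000
ver:4 = -4 → 0xc << 13 → word 0xe0d38000
tag:1 = 0 → 0x0 << 12 → word 0xe0d38000
chan:12 = -32 → 0xfe0 << 0 → word 0xe0d38fe0
word = 0xe0d38fe0 → big-endian bytes:
  [0]=0xe0  [1]=0xd3  [2]=0x8f  [3]=0xe0

e0 d3 8f e0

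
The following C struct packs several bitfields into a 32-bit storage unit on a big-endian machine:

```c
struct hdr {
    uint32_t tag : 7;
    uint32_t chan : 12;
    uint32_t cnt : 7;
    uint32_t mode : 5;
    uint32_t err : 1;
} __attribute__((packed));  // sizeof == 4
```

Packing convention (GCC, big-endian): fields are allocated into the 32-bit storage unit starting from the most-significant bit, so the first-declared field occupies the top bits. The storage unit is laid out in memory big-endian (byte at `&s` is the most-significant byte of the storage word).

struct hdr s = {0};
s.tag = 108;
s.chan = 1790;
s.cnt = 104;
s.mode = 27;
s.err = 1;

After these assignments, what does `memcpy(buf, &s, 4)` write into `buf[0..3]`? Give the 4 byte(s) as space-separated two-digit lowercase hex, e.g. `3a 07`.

d8 df da 37

tag:7 = 108 → 0x6c << 25 → word 0xd8000000
chan:12 = 1790 → 0x6fe << 13 → word 0xd8dfc000
cnt:7 = 104 → 0x68 << 6 → word 0xd8dfda00
mode:5 = 27 → 0x1b << 1 → word 0xd8dfda36
err:1 = 1 → 0x1 << 0 → word 0xd8dfda37
word = 0xd8dfda37 → big-endian bytes:
  [0]=0xd8  [1]=0xdf  [2]=0xda  [3]=0x37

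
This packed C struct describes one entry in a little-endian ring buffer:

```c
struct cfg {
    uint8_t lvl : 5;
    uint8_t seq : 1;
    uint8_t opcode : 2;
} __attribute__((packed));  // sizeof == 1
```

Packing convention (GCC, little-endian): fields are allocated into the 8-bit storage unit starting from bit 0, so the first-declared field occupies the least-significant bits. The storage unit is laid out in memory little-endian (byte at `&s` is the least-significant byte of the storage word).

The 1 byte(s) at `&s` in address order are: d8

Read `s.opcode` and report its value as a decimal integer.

3

[0]=0xd8 (little-endian) → word 0xd8
lvl:5 @ bit 0 → (0xd8>>0)&0x1f = 0x18
seq:1 @ bit 5 → (0xd8>>5)&0x1 = 0x0
opcode:2 @ bit 6 → (0xd8>>6)&0x3 = 0x3  ←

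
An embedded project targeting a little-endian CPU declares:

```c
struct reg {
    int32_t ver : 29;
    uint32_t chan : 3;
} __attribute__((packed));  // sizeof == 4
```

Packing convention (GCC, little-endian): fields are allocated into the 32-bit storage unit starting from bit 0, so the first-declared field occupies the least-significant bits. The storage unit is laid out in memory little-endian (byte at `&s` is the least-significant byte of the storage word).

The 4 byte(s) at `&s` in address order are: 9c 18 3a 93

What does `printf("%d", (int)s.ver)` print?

-214296420

[0]=0x9c [1]=0x18 [2]=0x3a [3]=0x93 (little-endian) → word 0x933a189c
ver:29 @ bit 0 → (0x933a189c>>0)&0x1fffffff = 0x133a189c  ←
chan:3 @ bit 29 → (0x933a189c>>29)&0x7 = 0x4
ver signed 29b, MSB=1: 322574492 - 536870912 = -214296420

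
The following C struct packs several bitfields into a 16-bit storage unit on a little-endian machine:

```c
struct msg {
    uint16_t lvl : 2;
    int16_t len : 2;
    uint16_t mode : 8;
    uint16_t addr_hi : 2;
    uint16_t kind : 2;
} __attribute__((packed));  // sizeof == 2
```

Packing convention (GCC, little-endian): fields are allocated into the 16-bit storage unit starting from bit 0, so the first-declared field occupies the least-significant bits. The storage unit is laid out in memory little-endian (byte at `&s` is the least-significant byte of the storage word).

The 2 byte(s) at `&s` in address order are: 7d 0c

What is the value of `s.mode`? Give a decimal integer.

[0]=0x7d [1]=0x0c (little-endian) → word 0x0c7d
lvl:2 @ bit 0 → (0x0c7d>>0)&0x3 = 0x1
len:2 @ bit 2 → (0x0c7d>>2)&0x3 = 0x3
mode:8 @ bit 4 → (0x0c7d>>4)&0xff = 0xc7  ←
addr_hi:2 @ bit 12 → (0x0c7d>>12)&0x3 = 0x0
kind:2 @ bit 14 → (0x0c7d>>14)&0x3 = 0x0

199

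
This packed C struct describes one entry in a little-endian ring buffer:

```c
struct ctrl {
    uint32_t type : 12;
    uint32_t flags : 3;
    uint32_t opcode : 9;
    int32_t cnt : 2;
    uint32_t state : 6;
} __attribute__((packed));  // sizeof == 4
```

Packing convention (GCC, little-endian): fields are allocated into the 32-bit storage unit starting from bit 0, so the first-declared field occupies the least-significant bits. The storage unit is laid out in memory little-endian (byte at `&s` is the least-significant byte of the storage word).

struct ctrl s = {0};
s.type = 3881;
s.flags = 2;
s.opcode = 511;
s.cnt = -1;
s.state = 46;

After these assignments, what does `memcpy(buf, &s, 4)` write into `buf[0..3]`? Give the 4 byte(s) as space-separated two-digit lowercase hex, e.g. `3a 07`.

type (12b) val=3881 bits=0xf29 at bit 0: 0x00000f29
flags (3b) val=2 bits=0x2 at bit 12: 0x00002f29
opcode (9b) val=511 bits=0x1ff at bit 15: 0x00ffaf29
cnt (2b) val=-1 bits=0x3 at bit 24: 0x03ffaf29
state (6b) val=46 bits=0x2e at bit 26: 0xbbffaf29
word = 0xbbffaf29 → little-endian bytes:
  [0]=0x29  [1]=0xaf  [2]=0xff  [3]=0xbb

29 af ff bb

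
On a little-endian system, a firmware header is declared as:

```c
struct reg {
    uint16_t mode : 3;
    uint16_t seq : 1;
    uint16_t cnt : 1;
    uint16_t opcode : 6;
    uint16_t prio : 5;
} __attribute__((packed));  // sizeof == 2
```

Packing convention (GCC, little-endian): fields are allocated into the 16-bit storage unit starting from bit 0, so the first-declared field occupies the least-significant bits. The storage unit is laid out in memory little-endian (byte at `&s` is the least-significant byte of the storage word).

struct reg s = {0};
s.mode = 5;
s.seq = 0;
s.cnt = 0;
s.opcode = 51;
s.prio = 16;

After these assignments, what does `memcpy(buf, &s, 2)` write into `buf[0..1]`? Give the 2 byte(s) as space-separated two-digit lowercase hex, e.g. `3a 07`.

65 86

mode (3b) val=5 bits=0x5 at bit 0: 0x0005
seq (1b) val=0 bits=0x0 at bit 3: 0x0005
cnt (1b) val=0 bits=0x0 at bit 4: 0x0005
opcode (6b) val=51 bits=0x33 at bit 5: 0x0665
prio (5b) val=16 bits=0x10 at bit 11: 0x8665
word = 0x8665 → little-endian bytes:
  [0]=0x65  [1]=0x86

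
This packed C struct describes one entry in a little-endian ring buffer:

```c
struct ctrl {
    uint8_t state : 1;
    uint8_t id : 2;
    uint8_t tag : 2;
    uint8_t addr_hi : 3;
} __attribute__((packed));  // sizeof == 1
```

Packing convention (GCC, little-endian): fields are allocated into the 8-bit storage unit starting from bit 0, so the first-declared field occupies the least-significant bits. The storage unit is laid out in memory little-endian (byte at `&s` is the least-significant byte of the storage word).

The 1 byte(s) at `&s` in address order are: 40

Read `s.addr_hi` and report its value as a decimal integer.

2

[0]=0x40 (little-endian) → word 0x40
state:1 @ bit 0 → (0x40>>0)&0x1 = 0x0
id:2 @ bit 1 → (0x40>>1)&0x3 = 0x0
tag:2 @ bit 3 → (0x40>>3)&0x3 = 0x0
addr_hi:3 @ bit 5 → (0x40>>5)&0x7 = 0x2  ←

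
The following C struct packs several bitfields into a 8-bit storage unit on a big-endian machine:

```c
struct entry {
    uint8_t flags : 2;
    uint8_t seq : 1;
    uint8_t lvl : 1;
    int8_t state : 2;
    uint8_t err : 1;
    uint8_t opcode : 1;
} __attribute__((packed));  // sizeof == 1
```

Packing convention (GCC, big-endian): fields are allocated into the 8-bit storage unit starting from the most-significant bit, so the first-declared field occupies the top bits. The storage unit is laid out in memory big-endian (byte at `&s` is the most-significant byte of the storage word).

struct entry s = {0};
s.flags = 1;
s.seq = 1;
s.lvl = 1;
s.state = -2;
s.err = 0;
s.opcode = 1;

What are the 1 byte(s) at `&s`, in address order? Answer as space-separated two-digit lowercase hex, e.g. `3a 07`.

79

[6+:2] flags=1 & 0x3 = 0x1; word=0x40
[5+:1] seq=1 & 0x1 = 0x1; word=0x60
[4+:1] lvl=1 & 0x1 = 0x1; word=0x70
[2+:2] state=-2 & 0x3 = 0x2; word=0x78
[1+:1] err=0 & 0x1 = 0x0; word=0x78
[0+:1] opcode=1 & 0x1 = 0x1; word=0x79
word = 0x79 → big-endian bytes:
  [0]=0x79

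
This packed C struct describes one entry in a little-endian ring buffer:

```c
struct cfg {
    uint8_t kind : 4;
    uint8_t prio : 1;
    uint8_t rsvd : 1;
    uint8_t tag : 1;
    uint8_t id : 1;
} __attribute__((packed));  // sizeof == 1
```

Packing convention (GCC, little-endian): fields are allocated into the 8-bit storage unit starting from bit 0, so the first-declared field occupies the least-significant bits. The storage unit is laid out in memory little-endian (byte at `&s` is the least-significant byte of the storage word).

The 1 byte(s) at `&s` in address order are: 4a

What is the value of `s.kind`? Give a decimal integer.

10

[0]=0x4a (little-endian) → word 0x4a
kind:4 @ bit 0 → (0x4a>>0)&0xf = 0xa  ←
prio:1 @ bit 4 → (0x4a>>4)&0x1 = 0x0
rsvd:1 @ bit 5 → (0x4a>>5)&0x1 = 0x0
tag:1 @ bit 6 → (0x4a>>6)&0x1 = 0x1
id:1 @ bit 7 → (0x4a>>7)&0x1 = 0x0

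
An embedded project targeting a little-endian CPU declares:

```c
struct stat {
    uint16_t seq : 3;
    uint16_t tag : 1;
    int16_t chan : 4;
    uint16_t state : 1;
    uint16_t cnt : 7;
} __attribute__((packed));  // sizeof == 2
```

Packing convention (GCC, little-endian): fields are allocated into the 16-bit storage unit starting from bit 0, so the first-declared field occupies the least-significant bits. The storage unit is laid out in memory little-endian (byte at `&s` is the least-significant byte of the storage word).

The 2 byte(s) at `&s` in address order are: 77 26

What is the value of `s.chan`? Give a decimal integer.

7

[0]=0x77 [1]=0x26 (little-endian) → word 0x2677
seq:3 @ bit 0 → (0x2677>>0)&0x7 = 0x7
tag:1 @ bit 3 → (0x2677>>3)&0x1 = 0x0
chan:4 @ bit 4 → (0x2677>>4)&0xf = 0x7  ←
state:1 @ bit 8 → (0x2677>>8)&0x1 = 0x0
cnt:7 @ bit 9 → (0x2677>>9)&0x7f = 0x13
chan signed 4b, MSB=0: value = 7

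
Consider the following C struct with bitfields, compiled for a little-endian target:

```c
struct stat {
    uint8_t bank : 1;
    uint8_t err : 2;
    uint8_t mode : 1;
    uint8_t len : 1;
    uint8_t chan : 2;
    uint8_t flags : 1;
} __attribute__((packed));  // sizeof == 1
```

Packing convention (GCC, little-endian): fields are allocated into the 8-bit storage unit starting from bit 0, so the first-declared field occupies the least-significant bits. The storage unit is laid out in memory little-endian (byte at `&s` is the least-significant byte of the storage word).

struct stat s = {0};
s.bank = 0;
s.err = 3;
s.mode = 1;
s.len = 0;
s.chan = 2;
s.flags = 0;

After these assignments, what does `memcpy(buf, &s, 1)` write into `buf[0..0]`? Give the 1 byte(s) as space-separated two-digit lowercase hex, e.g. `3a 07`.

bank:1 = 0 → 0x0 << 0 → word 0x00
err:2 = 3 → 0x3 << 1 → word 0x06
mode:1 = 1 → 0x1 << 3 → word 0x0e
len:1 = 0 → 0x0 << 4 → word 0x0e
chan:2 = 2 → 0x2 << 5 → word 0x4e
flags:1 = 0 → 0x0 << 7 → word 0x4e
word = 0x4e → little-endian bytes:
  [0]=0x4e

4e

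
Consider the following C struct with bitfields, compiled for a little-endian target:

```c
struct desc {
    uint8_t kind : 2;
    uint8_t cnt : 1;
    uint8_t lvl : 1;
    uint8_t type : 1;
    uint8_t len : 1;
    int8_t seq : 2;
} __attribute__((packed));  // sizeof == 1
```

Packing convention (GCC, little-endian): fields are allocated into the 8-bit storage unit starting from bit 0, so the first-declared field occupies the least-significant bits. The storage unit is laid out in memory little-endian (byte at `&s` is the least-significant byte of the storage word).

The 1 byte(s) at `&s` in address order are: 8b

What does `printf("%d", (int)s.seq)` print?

-2

[0]=0x8b (little-endian) → word 0x8b
kind [0+:2] = (word>>0) & 0x3 = 3
cnt [2+:1] = (word>>2) & 0x1 = 0
lvl [3+:1] = (word>>3) & 0x1 = 1
type [4+:1] = (word>>4) & 0x1 = 0
len [5+:1] = (word>>5) & 0x1 = 0
seq [6+:2] = (word>>6) & 0x3 = 2  ←
seq signed 2b, MSB=1: 2 - 4 = -2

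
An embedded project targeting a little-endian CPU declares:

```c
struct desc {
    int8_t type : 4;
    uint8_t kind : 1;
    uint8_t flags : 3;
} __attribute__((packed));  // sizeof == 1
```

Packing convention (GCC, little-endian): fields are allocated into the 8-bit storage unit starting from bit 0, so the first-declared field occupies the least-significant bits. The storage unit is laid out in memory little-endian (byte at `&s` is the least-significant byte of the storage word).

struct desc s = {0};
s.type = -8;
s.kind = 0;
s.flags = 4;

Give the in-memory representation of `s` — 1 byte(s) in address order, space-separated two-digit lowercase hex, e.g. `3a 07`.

88

[0+:4] type=-8 & 0xf = 0x8; word=0x08
[4+:1] kind=0 & 0x1 = 0x0; word=0x08
[5+:3] flags=4 & 0x7 = 0x4; word=0x88
word = 0x88 → little-endian bytes:
  [0]=0x88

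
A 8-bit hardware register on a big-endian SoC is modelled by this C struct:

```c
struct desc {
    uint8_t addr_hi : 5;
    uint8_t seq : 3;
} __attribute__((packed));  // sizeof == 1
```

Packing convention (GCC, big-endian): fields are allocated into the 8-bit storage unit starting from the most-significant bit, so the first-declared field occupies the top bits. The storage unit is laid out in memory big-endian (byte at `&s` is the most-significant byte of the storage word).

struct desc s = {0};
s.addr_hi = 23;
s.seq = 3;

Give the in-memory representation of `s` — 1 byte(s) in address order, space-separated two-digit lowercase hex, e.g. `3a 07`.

bb

[3+:5] addr_hi=23 & 0x1f = 0x17; word=0xb8
[0+:3] seq=3 & 0x7 = 0x3; word=0xbb
word = 0xbb → big-endian bytes:
  [0]=0xbb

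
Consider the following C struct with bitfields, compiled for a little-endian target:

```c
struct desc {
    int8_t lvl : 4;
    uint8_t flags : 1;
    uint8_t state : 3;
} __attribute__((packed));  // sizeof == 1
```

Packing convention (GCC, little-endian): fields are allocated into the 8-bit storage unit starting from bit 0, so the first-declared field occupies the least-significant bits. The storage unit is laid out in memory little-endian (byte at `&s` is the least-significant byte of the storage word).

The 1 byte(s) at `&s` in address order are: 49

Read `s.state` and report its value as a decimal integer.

2

[0]=0x49 (little-endian) → word 0x49
lvl:4 @ bit 0 → (0x49>>0)&0xf = 0x9
flags:1 @ bit 4 → (0x49>>4)&0x1 = 0x0
state:3 @ bit 5 → (0x49>>5)&0x7 = 0x2  ←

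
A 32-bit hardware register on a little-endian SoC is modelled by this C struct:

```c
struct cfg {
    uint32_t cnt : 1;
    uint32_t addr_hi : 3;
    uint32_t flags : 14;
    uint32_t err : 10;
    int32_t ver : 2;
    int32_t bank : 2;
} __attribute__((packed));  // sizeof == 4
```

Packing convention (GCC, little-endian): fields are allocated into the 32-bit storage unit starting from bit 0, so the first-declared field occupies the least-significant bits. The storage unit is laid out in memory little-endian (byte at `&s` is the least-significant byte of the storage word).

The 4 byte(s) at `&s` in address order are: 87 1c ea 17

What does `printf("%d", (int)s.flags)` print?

[0]=0x87 [1]=0x1c [2]=0xea [3]=0x17 (little-endian) → word 0x17ea1c87
cnt:1 @ bit 0 → (0x17ea1c87>>0)&0x1 = 0x1
addr_hi:3 @ bit 1 → (0x17ea1c87>>1)&0x7 = 0x3
flags:14 @ bit 4 → (0x17ea1c87>>4)&0x3fff = 0x21c8  ←
err:10 @ bit 18 → (0x17ea1c87>>18)&0x3ff = 0x1fa
ver:2 @ bit 28 → (0x17ea1c87>>28)&0x3 = 0x1
bank:2 @ bit 30 → (0x17ea1c87>>30)&0x3 = 0x0

8648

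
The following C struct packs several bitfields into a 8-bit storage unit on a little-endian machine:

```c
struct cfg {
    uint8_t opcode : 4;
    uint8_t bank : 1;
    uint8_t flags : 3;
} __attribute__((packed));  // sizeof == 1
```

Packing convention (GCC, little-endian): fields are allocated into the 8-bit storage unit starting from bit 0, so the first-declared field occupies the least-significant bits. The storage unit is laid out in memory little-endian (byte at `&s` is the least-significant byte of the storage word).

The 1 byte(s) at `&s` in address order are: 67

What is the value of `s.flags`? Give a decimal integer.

3

[0]=0x67 (little-endian) → word 0x67
opcode:4 @ bit 0 → (0x67>>0)&0xf = 0x7
bank:1 @ bit 4 → (0x67>>4)&0x1 = 0x0
flags:3 @ bit 5 → (0x67>>5)&0x7 = 0x3  ←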